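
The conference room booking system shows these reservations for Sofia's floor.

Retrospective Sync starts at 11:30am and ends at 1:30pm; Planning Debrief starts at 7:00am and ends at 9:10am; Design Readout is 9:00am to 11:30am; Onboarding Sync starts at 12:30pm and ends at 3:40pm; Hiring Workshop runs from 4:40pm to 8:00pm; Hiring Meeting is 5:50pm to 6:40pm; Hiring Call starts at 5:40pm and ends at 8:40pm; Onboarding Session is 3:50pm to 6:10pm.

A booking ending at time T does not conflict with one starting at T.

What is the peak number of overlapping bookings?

Sort all start/end points and keep a running count:
7:00am start Planning Debrief → 1
9:00am start Design Readout → 2
9:10am end Planning Debrief → 1
11:30am end Design Readout → 0
11:30am start Retrospective Sync → 1
12:30pm start Onboarding Sync → 2
1:30pm end Retrospective Sync → 1
3:40pm end Onboarding Sync → 0
3:50pm start Onboarding Session → 1
4:40pm start Hiring Workshop → 2
5:40pm start Hiring Call → 3
5:50pm start Hiring Meeting → 4
6:10pm end Onboarding Session → 3
6:40pm end Hiring Meeting → 2
8:00pm end Hiring Workshop → 1
8:40pm end Hiring Call → 0
Peak is 4, at 5:50pm (Hiring Call, Hiring Meeting, Hiring Workshop, Onboarding Session).

4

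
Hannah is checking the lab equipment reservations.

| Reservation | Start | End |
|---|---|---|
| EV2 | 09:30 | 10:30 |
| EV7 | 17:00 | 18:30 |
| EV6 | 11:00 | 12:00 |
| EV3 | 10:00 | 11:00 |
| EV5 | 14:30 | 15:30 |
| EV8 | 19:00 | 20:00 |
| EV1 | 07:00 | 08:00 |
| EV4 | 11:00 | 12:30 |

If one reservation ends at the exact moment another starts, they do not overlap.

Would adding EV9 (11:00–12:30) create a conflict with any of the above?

Yes — it overlaps EV4, EV6

EV1: ends 08:00 at or before EV9 starts 11:00 → clear.
EV2: ends 10:30 at or before EV9 starts 11:00 → clear.
EV3: ends 11:00 at or before EV9 starts 11:00 → clear.
EV4: starts 11:00 before EV9 ends 12:30, and ends 12:30 after EV9 starts 11:00 → overlap.
EV6: starts 11:00 before EV9 ends 12:30, and ends 12:00 after EV9 starts 11:00 → overlap.
EV5: starts 14:30 at or after EV9 ends 12:30 → clear.
EV7: starts 17:00 at or after EV9 ends 12:30 → clear.
EV8: starts 19:00 at or after EV9 ends 12:30 → clear.
EV9 overlaps EV4, EV6.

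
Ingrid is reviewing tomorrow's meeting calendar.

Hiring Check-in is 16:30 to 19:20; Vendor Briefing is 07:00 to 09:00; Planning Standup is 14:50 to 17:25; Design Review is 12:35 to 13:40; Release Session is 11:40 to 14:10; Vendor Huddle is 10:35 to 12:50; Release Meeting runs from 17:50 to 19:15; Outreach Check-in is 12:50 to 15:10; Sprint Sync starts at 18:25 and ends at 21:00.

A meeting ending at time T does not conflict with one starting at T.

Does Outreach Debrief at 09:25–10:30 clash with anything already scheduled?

Vendor Briefing: ends 09:00 at or before Outreach Debrief starts 09:25 → clear.
Vendor Huddle: starts 10:35 at or after Outreach Debrief ends 10:30 → clear.
Release Session: starts 11:40 at or after Outreach Debrief ends 10:30 → clear.
Design Review: starts 12:35 at or after Outreach Debrief ends 10:30 → clear.
Outreach Check-in: starts 12:50 at or after Outreach Debrief ends 10:30 → clear.
Planning Standup: starts 14:50 at or after Outreach Debrief ends 10:30 → clear.
Hiring Check-in: starts 16:30 at or after Outreach Debrief ends 10:30 → clear.
Release Meeting: starts 17:50 at or after Outreach Debrief ends 10:30 → clear.
Sprint Sync: starts 18:25 at or after Outreach Debrief ends 10:30 → clear.

No — it doesn't clash with anything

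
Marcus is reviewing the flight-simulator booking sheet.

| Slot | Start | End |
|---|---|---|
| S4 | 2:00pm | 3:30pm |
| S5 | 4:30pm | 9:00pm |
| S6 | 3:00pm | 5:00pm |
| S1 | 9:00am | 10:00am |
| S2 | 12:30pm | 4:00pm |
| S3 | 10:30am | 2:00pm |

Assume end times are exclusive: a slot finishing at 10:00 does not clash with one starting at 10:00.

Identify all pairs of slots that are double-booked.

Sorted by start: S1, S3, S2, S4, S6, S5.
S3 starts after S1 ends, so S1 has no further overlaps.
S2 starts before S3 ends → S3 and S2 overlap.
S4 starts exactly when S3 ends (back-to-back, no overlap), so S3 has no further overlaps.
S4 starts before S2 ends → S2 and S4 overlap.
S6 starts before S2 ends → S2 and S6 overlap.
S5 starts after S2 ends.
S6 starts before S4 ends → S4 and S6 overlap.
S5 starts after S4 ends.
S5 starts before S6 ends → S6 and S5 overlap.

S2 & S3, S2 & S4, S2 & S6, S4 & S6, S5 & S6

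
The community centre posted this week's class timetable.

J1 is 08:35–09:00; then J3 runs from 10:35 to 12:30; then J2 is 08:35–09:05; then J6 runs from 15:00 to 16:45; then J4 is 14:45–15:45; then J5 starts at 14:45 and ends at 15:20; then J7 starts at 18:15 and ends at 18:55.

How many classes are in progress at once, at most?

3

Sweep the timeline, counting +1 at each start and −1 at each end (ends before starts at a tie):
08:35 start J1 → 1
08:35 start J2 → 2
09:00 end J1 → 1
09:05 end J2 → 0
10:35 start J3 → 1
12:30 end J3 → 0
14:45 start J4 → 1
14:45 start J5 → 2
15:00 start J6 → 3
15:20 end J5 → 2
15:45 end J4 → 1
16:45 end J6 → 0
18:15 start J7 → 1
18:55 end J7 → 0
Peak is 3, at 15:00 (J4, J5, J6).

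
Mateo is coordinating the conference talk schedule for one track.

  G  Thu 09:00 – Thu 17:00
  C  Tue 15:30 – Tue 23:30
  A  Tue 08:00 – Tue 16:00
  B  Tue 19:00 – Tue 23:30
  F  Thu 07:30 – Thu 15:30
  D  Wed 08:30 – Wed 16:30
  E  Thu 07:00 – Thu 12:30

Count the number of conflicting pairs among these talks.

Sorted by start: A, C, B, D, E, F, G.
C starts before A ends → A and C overlap.
B starts after A ends, so A has no further overlaps.
B starts before C ends → C and B overlap.
D starts after C ends, so C has no further overlaps.
D starts after B ends, so B has no further overlaps.
E starts after D ends, so D has no further overlaps.
F starts before E ends → E and F overlap.
G starts before E ends → E and G overlap.
G starts before F ends → F and G overlap.
Overlapping pairs: A & C, B & C, E & F, E & G, F & G — 5 in total.

5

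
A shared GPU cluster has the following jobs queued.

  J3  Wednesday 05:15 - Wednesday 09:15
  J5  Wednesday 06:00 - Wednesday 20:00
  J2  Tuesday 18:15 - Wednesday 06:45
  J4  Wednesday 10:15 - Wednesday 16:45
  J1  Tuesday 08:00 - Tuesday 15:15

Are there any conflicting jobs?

Two intervals overlap when each starts before the other ends.
Sorted by start: J1, J2, J3, J5, J4.
J2 starts after J1 ends, so J1 has no further overlaps.
J3 starts before J2 ends → J2 and J3 overlap.
That's a conflict, so the schedule is not conflict-free.

Yes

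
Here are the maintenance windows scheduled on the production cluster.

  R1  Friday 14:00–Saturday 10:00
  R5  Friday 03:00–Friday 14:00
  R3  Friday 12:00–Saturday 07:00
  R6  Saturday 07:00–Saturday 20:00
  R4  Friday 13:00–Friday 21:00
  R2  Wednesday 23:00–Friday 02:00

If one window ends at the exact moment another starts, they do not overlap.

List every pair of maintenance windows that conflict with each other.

Two intervals overlap when each starts before the other ends.
Sorted by start: R2, R5, R3, R4, R1, R6.
R5 starts after R2 ends, so nothing later overlaps R2 either.
R3 starts before R5 ends → R5 and R3 overlap.
R4 starts before R5 ends → R5 and R4 overlap.
R1 starts exactly when R5 ends (back-to-back, no overlap), so nothing later overlaps R5 either.
R4 starts before R3 ends → R3 and R4 overlap.
R1 starts before R3 ends → R3 and R1 overlap.
R6 starts exactly when R3 ends (back-to-back, no overlap).
R1 starts before R4 ends → R4 and R1 overlap.
R6 starts after R4 ends.
R6 starts before R1 ends → R1 and R6 overlap.

R1 & R3, R1 & R4, R1 & R6, R3 & R4, R3 & R5, R4 & R5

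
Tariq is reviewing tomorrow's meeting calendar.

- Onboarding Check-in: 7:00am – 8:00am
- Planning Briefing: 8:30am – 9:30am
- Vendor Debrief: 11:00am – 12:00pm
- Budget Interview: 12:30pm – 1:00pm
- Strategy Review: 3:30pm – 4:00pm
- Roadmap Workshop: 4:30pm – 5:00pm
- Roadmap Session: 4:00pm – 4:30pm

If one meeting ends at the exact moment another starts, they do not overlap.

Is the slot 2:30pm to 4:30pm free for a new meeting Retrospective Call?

No — it overlaps Roadmap Session, Strategy Review

Onboarding Check-in: ends 8:00am at or before Retrospective Call starts 2:30pm → clear.
Planning Briefing: ends 9:30am at or before Retrospective Call starts 2:30pm → clear.
Vendor Debrief: ends 12:00pm at or before Retrospective Call starts 2:30pm → clear.
Budget Interview: ends 1:00pm at or before Retrospective Call starts 2:30pm → clear.
Strategy Review: starts 3:30pm before Retrospective Call ends 4:30pm, and ends 4:00pm after Retrospective Call starts 2:30pm → overlap.
Roadmap Session: starts 4:00pm before Retrospective Call ends 4:30pm, and ends 4:30pm after Retrospective Call starts 2:30pm → overlap.
Roadmap Workshop: starts 4:30pm at or after Retrospective Call ends 4:30pm → clear.
Retrospective Call overlaps Strategy Review, Roadmap Session.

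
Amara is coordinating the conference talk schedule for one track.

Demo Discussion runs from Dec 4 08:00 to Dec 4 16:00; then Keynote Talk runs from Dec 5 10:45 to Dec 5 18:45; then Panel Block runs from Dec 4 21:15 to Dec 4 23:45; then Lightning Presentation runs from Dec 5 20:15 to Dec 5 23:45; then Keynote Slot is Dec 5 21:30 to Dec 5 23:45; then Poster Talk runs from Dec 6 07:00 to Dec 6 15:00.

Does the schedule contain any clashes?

Two intervals overlap when each starts before the other ends.
Sorted by start: Demo Discussion, Panel Block, Keynote Talk, Lightning Presentation, Keynote Slot, Poster Talk.
Panel Block starts after Demo Discussion ends — done with Demo Discussion.
Keynote Talk starts after Panel Block ends — done with Panel Block.
Lightning Presentation starts after Keynote Talk ends — done with Keynote Talk.
Keynote Slot starts before Lightning Presentation ends → Lightning Presentation and Keynote Slot overlap.
That's a conflict, so the schedule is not conflict-free.

Yes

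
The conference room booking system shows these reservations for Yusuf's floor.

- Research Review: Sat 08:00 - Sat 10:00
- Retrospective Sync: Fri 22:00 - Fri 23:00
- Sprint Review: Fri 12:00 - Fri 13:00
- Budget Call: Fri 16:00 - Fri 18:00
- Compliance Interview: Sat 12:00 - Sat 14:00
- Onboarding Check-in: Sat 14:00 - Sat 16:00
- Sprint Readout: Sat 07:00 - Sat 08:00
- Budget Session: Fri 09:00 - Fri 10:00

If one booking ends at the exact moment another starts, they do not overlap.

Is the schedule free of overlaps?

Sorted by start: Budget Session, Sprint Review, Budget Call, Retrospective Sync, Sprint Readout, Research Review, Compliance Interview, Onboarding Check-in.
Sprint Review starts after Budget Session ends — done with Budget Session.
Budget Call starts after Sprint Review ends — done with Sprint Review.
Retrospective Sync starts after Budget Call ends — done with Budget Call.
Sprint Readout starts after Retrospective Sync ends — done with Retrospective Sync.
Research Review starts exactly when Sprint Readout ends (back-to-back, no overlap) — done with Sprint Readout.
Compliance Interview starts after Research Review ends — done with Research Review.
Onboarding Check-in starts exactly when Compliance Interview ends (back-to-back, no overlap).
Every pair is clear; the schedule has no overlaps.

Yes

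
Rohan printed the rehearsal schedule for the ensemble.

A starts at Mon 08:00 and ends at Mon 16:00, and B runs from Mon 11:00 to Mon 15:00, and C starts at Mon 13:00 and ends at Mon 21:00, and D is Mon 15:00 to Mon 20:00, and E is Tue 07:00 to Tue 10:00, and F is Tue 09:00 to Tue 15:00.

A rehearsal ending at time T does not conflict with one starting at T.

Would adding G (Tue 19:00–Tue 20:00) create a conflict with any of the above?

A: ends Mon 16:00 at or before G starts Tue 19:00 → clear.
B: ends Mon 15:00 at or before G starts Tue 19:00 → clear.
C: ends Mon 21:00 at or before G starts Tue 19:00 → clear.
D: ends Mon 20:00 at or before G starts Tue 19:00 → clear.
E: ends Tue 10:00 at or before G starts Tue 19:00 → clear.
F: ends Tue 15:00 at or before G starts Tue 19:00 → clear.

No — it doesn't clash with anything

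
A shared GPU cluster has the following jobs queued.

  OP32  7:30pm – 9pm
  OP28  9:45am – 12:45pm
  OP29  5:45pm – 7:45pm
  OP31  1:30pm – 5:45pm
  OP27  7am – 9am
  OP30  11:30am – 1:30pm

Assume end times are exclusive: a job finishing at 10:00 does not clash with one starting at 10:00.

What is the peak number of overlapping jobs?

Sweep the timeline, counting +1 at each start and −1 at each end (ends before starts at a tie):
7am start OP27 → 1
9am end OP27 → 0
9:45am start OP28 → 1
11:30am start OP30 → 2
12:45pm end OP28 → 1
1:30pm end OP30 → 0
1:30pm start OP31 → 1
5:45pm end OP31 → 0
5:45pm start OP29 → 1
7:30pm start OP32 → 2
7:45pm end OP29 → 1
9pm end OP32 → 0
Peak is 2, at 11:30am (OP28, OP30).

2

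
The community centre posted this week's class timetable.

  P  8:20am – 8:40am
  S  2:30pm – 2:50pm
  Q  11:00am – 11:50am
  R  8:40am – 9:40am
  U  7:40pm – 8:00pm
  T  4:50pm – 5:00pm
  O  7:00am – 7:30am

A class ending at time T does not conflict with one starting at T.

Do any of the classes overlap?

No

Two intervals overlap when each starts before the other ends.
Sorted by start: O, P, R, Q, S, T, U.
P starts after O ends; O is clear from here.
R starts exactly when P ends (back-to-back, no overlap); P is clear from here.
Q starts after R ends; R is clear from here.
S starts after Q ends; Q is clear from here.
T starts after S ends; S is clear from here.
U starts after T ends.
Every pair is clear; the schedule has no overlaps.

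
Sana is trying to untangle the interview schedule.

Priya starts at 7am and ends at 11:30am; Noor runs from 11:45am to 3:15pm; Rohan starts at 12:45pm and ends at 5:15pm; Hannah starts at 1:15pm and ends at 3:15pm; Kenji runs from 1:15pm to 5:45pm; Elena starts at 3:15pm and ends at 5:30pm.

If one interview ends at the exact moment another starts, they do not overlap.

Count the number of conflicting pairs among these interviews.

Sorted by start: Priya, Noor, Rohan, Hannah, Kenji, Elena.
Noor starts after Priya ends — done with Priya.
Rohan starts before Noor ends → Noor and Rohan overlap.
Hannah starts before Noor ends → Noor and Hannah overlap.
Kenji starts before Noor ends → Noor and Kenji overlap.
Elena starts exactly when Noor ends (back-to-back, no overlap).
Hannah starts before Rohan ends → Rohan and Hannah overlap.
Kenji starts before Rohan ends → Rohan and Kenji overlap.
Elena starts before Rohan ends → Rohan and Elena overlap.
Kenji starts before Hannah ends → Hannah and Kenji overlap.
Elena starts exactly when Hannah ends (back-to-back, no overlap).
Elena starts before Kenji ends → Kenji and Elena overlap.
Overlapping pairs: Elena & Kenji, Elena & Rohan, Hannah & Kenji, Hannah & Noor, Hannah & Rohan, Kenji & Noor, Kenji & Rohan, Noor & Rohan — 8 in total.

8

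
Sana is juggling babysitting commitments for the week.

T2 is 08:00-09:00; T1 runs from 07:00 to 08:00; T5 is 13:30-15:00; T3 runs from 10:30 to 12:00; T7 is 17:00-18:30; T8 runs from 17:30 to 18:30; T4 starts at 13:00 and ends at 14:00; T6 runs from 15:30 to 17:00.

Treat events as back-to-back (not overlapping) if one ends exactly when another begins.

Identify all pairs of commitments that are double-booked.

T4 & T5, T7 & T8

Two intervals overlap when each starts before the other ends.
Sorted by start: T1, T2, T3, T4, T5, T6, T7, T8.
T2 starts exactly when T1 ends (back-to-back, no overlap); T1 is clear from here.
T3 starts after T2 ends; T2 is clear from here.
T4 starts after T3 ends; T3 is clear from here.
T5 starts before T4 ends → T4 and T5 overlap.
T6 starts after T4 ends; T4 is clear from here.
T6 starts after T5 ends; T5 is clear from here.
T7 starts exactly when T6 ends (back-to-back, no overlap); T6 is clear from here.
T8 starts before T7 ends → T7 and T8 overlap.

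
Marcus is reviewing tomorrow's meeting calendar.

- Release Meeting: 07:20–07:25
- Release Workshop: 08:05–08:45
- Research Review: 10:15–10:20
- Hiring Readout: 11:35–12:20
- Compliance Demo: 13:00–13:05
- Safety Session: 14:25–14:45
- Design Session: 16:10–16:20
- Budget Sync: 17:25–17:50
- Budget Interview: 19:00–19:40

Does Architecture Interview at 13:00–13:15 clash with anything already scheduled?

Yes — it overlaps Compliance Demo

Release Meeting: ends 07:25 at or before Architecture Interview starts 13:00 → clear.
Release Workshop: ends 08:45 at or before Architecture Interview starts 13:00 → clear.
Research Review: ends 10:20 at or before Architecture Interview starts 13:00 → clear.
Hiring Readout: ends 12:20 at or before Architecture Interview starts 13:00 → clear.
Compliance Demo: starts 13:00 before Architecture Interview ends 13:15, and ends 13:05 after Architecture Interview starts 13:00 → overlap.
Safety Session: starts 14:25 at or after Architecture Interview ends 13:15 → clear.
Design Session: starts 16:10 at or after Architecture Interview ends 13:15 → clear.
Budget Sync: starts 17:25 at or after Architecture Interview ends 13:15 → clear.
Budget Interview: starts 19:00 at or after Architecture Interview ends 13:15 → clear.
Architecture Interview overlaps Compliance Demo.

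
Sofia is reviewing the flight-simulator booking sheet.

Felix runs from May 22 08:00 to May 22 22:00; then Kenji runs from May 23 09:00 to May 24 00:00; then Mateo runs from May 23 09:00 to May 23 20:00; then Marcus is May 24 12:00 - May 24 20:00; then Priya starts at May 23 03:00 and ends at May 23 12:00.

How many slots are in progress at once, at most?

Sweep the timeline, counting +1 at each start and −1 at each end (ends before starts at a tie):
May 22 08:00 start Felix → 1
May 22 22:00 end Felix → 0
May 23 03:00 start Priya → 1
May 23 09:00 start Kenji → 2
May 23 09:00 start Mateo → 3
May 23 12:00 end Priya → 2
May 23 20:00 end Mateo → 1
May 24 00:00 end Kenji → 0
May 24 12:00 start Marcus → 1
May 24 20:00 end Marcus → 0
Peak is 3, at May 23 09:00 (Kenji, Mateo, Priya).

3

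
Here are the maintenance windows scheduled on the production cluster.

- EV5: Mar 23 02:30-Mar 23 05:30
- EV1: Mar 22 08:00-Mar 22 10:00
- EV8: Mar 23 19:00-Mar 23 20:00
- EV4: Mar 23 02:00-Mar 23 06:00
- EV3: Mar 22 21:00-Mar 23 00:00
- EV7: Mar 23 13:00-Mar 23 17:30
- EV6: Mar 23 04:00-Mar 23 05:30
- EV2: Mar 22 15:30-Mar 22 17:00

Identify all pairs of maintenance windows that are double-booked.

Sorted by start: EV1, EV2, EV3, EV4, EV5, EV6, EV7, EV8.
EV2 starts after EV1 ends, so EV1 has no further overlaps.
EV3 starts after EV2 ends, so EV2 has no further overlaps.
EV4 starts after EV3 ends, so EV3 has no further overlaps.
EV5 starts before EV4 ends → EV4 and EV5 overlap.
EV6 starts before EV4 ends → EV4 and EV6 overlap.
EV7 starts after EV4 ends, so EV4 has no further overlaps.
EV6 starts before EV5 ends → EV5 and EV6 overlap.
EV7 starts after EV5 ends, so EV5 has no further overlaps.
EV7 starts after EV6 ends, so EV6 has no further overlaps.
EV8 starts after EV7 ends.

EV4 & EV5, EV4 & EV6, EV5 & EV6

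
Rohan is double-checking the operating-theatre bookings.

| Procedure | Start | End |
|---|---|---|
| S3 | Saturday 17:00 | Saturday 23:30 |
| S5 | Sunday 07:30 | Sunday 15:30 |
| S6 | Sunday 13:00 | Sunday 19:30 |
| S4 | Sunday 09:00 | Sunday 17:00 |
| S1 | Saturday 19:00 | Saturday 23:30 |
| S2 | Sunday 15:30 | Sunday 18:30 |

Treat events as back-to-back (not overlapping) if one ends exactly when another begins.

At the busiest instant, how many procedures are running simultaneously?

Sort all start/end points and keep a running count:
Saturday 17:00 start S3 → 1
Saturday 19:00 start S1 → 2
Saturday 23:30 end S1 → 1
Saturday 23:30 end S3 → 0
Sunday 07:30 start S5 → 1
Sunday 09:00 start S4 → 2
Sunday 13:00 start S6 → 3
Sunday 15:30 end S5 → 2
Sunday 15:30 start S2 → 3
Sunday 17:00 end S4 → 2
Sunday 18:30 end S2 → 1
Sunday 19:30 end S6 → 0
Peak is 3, at Sunday 13:00 (S4, S5, S6).

3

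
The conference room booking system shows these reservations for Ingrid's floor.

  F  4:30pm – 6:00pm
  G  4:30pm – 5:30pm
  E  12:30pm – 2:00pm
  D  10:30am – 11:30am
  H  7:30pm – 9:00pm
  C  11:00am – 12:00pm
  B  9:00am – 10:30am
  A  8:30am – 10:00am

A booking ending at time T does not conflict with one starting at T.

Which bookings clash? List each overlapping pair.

A & B, C & D, F & G

Sorted by start: A, B, D, C, E, F, G, H.
B starts before A ends → A and B overlap.
D starts after A ends, so nothing later overlaps A either.
D starts exactly when B ends (back-to-back, no overlap), so nothing later overlaps B either.
C starts before D ends → D and C overlap.
E starts after D ends, so nothing later overlaps D either.
E starts after C ends, so nothing later overlaps C either.
F starts after E ends, so nothing later overlaps E either.
G starts before F ends → F and G overlap.
H starts after F ends.
H starts after G ends.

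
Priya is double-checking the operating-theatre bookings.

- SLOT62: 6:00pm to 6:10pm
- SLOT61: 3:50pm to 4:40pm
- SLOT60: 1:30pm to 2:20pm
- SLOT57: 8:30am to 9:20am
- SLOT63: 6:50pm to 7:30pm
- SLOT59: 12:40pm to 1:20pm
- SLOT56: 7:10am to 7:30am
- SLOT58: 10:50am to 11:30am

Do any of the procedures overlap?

No

Sorted by start: SLOT56, SLOT57, SLOT58, SLOT59, SLOT60, SLOT61, SLOT62, SLOT63.
SLOT57 starts after SLOT56 ends — done with SLOT56.
SLOT58 starts after SLOT57 ends — done with SLOT57.
SLOT59 starts after SLOT58 ends — done with SLOT58.
SLOT60 starts after SLOT59 ends — done with SLOT59.
SLOT61 starts after SLOT60 ends — done with SLOT60.
SLOT62 starts after SLOT61 ends — done with SLOT61.
SLOT63 starts after SLOT62 ends.
Every pair is clear; the schedule has no overlaps.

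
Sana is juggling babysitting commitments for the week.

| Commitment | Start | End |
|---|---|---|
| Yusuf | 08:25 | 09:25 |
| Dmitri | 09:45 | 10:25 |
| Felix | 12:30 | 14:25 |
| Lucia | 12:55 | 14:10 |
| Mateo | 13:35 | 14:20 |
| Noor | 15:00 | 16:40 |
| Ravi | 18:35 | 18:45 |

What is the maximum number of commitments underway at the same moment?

Sweep the timeline, counting +1 at each start and −1 at each end (ends before starts at a tie):
08:25 start Yusuf → 1
09:25 end Yusuf → 0
09:45 start Dmitri → 1
10:25 end Dmitri → 0
12:30 start Felix → 1
12:55 start Lucia → 2
13:35 start Mateo → 3
14:10 end Lucia → 2
14:20 end Mateo → 1
14:25 end Felix → 0
15:00 start Noor → 1
16:40 end Noor → 0
18:35 start Ravi → 1
18:45 end Ravi → 0
Peak is 3, at 13:35 (Felix, Lucia, Mateo).

3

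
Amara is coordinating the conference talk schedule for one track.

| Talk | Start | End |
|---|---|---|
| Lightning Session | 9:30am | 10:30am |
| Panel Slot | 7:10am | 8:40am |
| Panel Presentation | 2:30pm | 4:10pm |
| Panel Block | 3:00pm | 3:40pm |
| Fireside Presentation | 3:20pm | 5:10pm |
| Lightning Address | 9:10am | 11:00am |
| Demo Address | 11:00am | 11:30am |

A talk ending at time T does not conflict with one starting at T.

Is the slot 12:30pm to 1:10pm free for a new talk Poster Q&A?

Yes — the slot is free

Panel Slot: ends 8:40am at or before Poster Q&A starts 12:30pm → clear.
Lightning Address: ends 11:00am at or before Poster Q&A starts 12:30pm → clear.
Lightning Session: ends 10:30am at or before Poster Q&A starts 12:30pm → clear.
Demo Address: ends 11:30am at or before Poster Q&A starts 12:30pm → clear.
Panel Presentation: starts 2:30pm at or after Poster Q&A ends 1:10pm → clear.
Panel Block: starts 3:00pm at or after Poster Q&A ends 1:10pm → clear.
Fireside Presentation: starts 3:20pm at or after Poster Q&A ends 1:10pm → clear.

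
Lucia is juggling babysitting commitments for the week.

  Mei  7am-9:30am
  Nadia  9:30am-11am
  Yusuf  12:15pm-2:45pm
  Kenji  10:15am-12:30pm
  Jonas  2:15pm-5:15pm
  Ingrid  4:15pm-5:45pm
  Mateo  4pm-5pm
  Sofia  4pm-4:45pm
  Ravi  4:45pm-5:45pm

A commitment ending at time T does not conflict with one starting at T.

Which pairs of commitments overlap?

Ingrid & Jonas, Ingrid & Mateo, Ingrid & Ravi, Ingrid & Sofia, Jonas & Mateo, Jonas & Ravi, Jonas & Sofia, Jonas & Yusuf, Kenji & Nadia, Kenji & Yusuf, Mateo & Ravi, Mateo & Sofia

Sorted by start: Mei, Nadia, Kenji, Yusuf, Jonas, Mateo, Sofia, Ingrid, Ravi.
Nadia starts exactly when Mei ends (back-to-back, no overlap), so Mei has no further overlaps.
Kenji starts before Nadia ends → Nadia and Kenji overlap.
Yusuf starts after Nadia ends, so Nadia has no further overlaps.
Yusuf starts before Kenji ends → Kenji and Yusuf overlap.
Jonas starts after Kenji ends, so Kenji has no further overlaps.
Jonas starts before Yusuf ends → Yusuf and Jonas overlap.
Mateo starts after Yusuf ends, so Yusuf has no further overlaps.
Mateo starts before Jonas ends → Jonas and Mateo overlap.
Sofia starts before Jonas ends → Jonas and Sofia overlap.
Ingrid starts before Jonas ends → Jonas and Ingrid overlap.
Ravi starts before Jonas ends → Jonas and Ravi overlap.
Sofia starts before Mateo ends → Mateo and Sofia overlap.
Ingrid starts before Mateo ends → Mateo and Ingrid overlap.
Ravi starts before Mateo ends → Mateo and Ravi overlap.
Ingrid starts before Sofia ends → Sofia and Ingrid overlap.
Ravi starts exactly when Sofia ends (back-to-back, no overlap).
Ravi starts before Ingrid ends → Ingrid and Ravi overlap.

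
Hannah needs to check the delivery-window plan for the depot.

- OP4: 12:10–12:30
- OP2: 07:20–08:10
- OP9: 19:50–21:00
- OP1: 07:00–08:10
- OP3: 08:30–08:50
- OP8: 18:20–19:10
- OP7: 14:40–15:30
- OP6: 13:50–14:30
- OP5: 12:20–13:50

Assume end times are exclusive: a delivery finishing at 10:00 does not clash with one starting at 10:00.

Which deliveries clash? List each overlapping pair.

Sorted by start: OP1, OP2, OP3, OP4, OP5, OP6, OP7, OP8, OP9.
OP2 starts before OP1 ends → OP1 and OP2 overlap.
OP3 starts after OP1 ends, so OP1 has no further overlaps.
OP3 starts after OP2 ends, so OP2 has no further overlaps.
OP4 starts after OP3 ends, so OP3 has no further overlaps.
OP5 starts before OP4 ends → OP4 and OP5 overlap.
OP6 starts after OP4 ends, so OP4 has no further overlaps.
OP6 starts exactly when OP5 ends (back-to-back, no overlap), so OP5 has no further overlaps.
OP7 starts after OP6 ends, so OP6 has no further overlaps.
OP8 starts after OP7 ends, so OP7 has no further overlaps.
OP9 starts after OP8 ends.

OP1 & OP2, OP4 & OP5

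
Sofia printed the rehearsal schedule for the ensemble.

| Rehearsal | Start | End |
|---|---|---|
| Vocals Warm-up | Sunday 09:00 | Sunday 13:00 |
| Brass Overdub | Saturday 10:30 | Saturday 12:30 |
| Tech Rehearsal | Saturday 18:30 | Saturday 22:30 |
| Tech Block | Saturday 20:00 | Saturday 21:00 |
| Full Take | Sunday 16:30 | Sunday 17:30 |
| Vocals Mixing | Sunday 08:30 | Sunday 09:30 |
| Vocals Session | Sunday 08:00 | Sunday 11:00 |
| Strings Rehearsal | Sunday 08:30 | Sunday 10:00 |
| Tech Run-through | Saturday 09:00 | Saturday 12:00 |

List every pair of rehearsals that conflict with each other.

Sorted by start: Tech Run-through, Brass Overdub, Tech Rehearsal, Tech Block, Vocals Session, Strings Rehearsal, Vocals Mixing, Vocals Warm-up, Full Take.
Brass Overdub starts before Tech Run-through ends → Tech Run-through and Brass Overdub overlap.
Tech Rehearsal starts after Tech Run-through ends — done with Tech Run-through.
Tech Rehearsal starts after Brass Overdub ends — done with Brass Overdub.
Tech Block starts before Tech Rehearsal ends → Tech Rehearsal and Tech Block overlap.
Vocals Session starts after Tech Rehearsal ends — done with Tech Rehearsal.
Vocals Session starts after Tech Block ends — done with Tech Block.
Strings Rehearsal starts before Vocals Session ends → Vocals Session and Strings Rehearsal overlap.
Vocals Mixing starts before Vocals Session ends → Vocals Session and Vocals Mixing overlap.
Vocals Warm-up starts before Vocals Session ends → Vocals Session and Vocals Warm-up overlap.
Full Take starts after Vocals Session ends.
Vocals Mixing starts before Strings Rehearsal ends → Strings Rehearsal and Vocals Mixing overlap.
Vocals Warm-up starts before Strings Rehearsal ends → Strings Rehearsal and Vocals Warm-up overlap.
Full Take starts after Strings Rehearsal ends.
Vocals Warm-up starts before Vocals Mixing ends → Vocals Mixing and Vocals Warm-up overlap.
Full Take starts after Vocals Mixing ends.
Full Take starts after Vocals Warm-up ends.

Brass Overdub & Tech Run-through, Strings Rehearsal & Vocals Mixing, Strings Rehearsal & Vocals Session, Strings Rehearsal & Vocals Warm-up, Tech Block & Tech Rehearsal, Vocals Mixing & Vocals Session, Vocals Mixing & Vocals Warm-up, Vocals Session & Vocals Warm-up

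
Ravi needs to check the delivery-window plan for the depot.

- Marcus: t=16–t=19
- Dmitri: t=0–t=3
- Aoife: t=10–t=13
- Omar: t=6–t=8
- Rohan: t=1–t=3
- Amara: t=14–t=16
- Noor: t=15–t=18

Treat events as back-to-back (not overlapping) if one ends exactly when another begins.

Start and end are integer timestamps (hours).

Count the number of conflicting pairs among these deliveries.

Sorted by start: Dmitri, Rohan, Omar, Aoife, Amara, Noor, Marcus.
Rohan starts before Dmitri ends → Dmitri and Rohan overlap.
Omar starts after Dmitri ends, so nothing later overlaps Dmitri either.
Omar starts after Rohan ends, so nothing later overlaps Rohan either.
Aoife starts after Omar ends, so nothing later overlaps Omar either.
Amara starts after Aoife ends, so nothing later overlaps Aoife either.
Noor starts before Amara ends → Amara and Noor overlap.
Marcus starts exactly when Amara ends (back-to-back, no overlap).
Marcus starts before Noor ends → Noor and Marcus overlap.
Overlapping pairs: Amara & Noor, Dmitri & Rohan, Marcus & Noor — 3 in total.

3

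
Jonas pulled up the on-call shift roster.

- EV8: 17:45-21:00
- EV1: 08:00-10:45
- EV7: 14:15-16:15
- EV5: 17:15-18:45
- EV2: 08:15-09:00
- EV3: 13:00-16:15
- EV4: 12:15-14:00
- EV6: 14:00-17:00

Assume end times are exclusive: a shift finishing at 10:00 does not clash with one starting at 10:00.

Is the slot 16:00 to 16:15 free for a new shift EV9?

No — it overlaps EV3, EV6, EV7

EV1: ends 10:45 at or before EV9 starts 16:00 → clear.
EV2: ends 09:00 at or before EV9 starts 16:00 → clear.
EV4: ends 14:00 at or before EV9 starts 16:00 → clear.
EV3: starts 13:00 before EV9 ends 16:15, and ends 16:15 after EV9 starts 16:00 → overlap.
EV6: starts 14:00 before EV9 ends 16:15, and ends 17:00 after EV9 starts 16:00 → overlap.
EV7: starts 14:15 before EV9 ends 16:15, and ends 16:15 after EV9 starts 16:00 → overlap.
EV5: starts 17:15 at or after EV9 ends 16:15 → clear.
EV8: starts 17:45 at or after EV9 ends 16:15 → clear.
EV9 overlaps EV3, EV6, EV7.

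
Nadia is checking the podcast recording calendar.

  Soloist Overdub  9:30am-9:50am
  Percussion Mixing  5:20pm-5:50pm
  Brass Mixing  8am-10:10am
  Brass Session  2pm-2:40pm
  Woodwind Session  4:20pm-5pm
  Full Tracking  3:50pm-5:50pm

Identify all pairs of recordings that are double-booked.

Sorted by start: Brass Mixing, Soloist Overdub, Brass Session, Full Tracking, Woodwind Session, Percussion Mixing.
Soloist Overdub starts before Brass Mixing ends → Brass Mixing and Soloist Overdub overlap.
Brass Session starts after Brass Mixing ends; Brass Mixing is clear from here.
Brass Session starts after Soloist Overdub ends; Soloist Overdub is clear from here.
Full Tracking starts after Brass Session ends; Brass Session is clear from here.
Woodwind Session starts before Full Tracking ends → Full Tracking and Woodwind Session overlap.
Percussion Mixing starts before Full Tracking ends → Full Tracking and Percussion Mixing overlap.
Percussion Mixing starts after Woodwind Session ends.

Brass Mixing & Soloist Overdub, Full Tracking & Percussion Mixing, Full Tracking & Woodwind Session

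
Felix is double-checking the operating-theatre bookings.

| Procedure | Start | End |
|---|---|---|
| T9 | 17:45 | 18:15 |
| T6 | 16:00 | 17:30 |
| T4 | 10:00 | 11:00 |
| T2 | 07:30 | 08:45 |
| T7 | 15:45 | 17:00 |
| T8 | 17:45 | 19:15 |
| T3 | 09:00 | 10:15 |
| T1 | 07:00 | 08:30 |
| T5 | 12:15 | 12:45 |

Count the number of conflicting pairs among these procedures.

Sorted by start: T1, T2, T3, T4, T5, T7, T6, T8, T9.
T2 starts before T1 ends → T1 and T2 overlap.
T3 starts after T1 ends; T1 is clear from here.
T3 starts after T2 ends; T2 is clear from here.
T4 starts before T3 ends → T3 and T4 overlap.
T5 starts after T3 ends; T3 is clear from here.
T5 starts after T4 ends; T4 is clear from here.
T7 starts after T5 ends; T5 is clear from here.
T6 starts before T7 ends → T7 and T6 overlap.
T8 starts after T7 ends; T7 is clear from here.
T8 starts after T6 ends; T6 is clear from here.
T9 starts before T8 ends → T8 and T9 overlap.
Overlapping pairs: T1 & T2, T3 & T4, T6 & T7, T8 & T9 — 4 in total.

4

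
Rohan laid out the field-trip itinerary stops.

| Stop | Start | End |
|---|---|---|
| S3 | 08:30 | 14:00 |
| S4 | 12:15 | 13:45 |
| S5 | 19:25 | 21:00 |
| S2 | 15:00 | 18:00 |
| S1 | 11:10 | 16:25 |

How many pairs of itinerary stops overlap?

4

Check each pair: they overlap iff neither finishes before the other starts.
Sorted by start: S3, S1, S4, S2, S5.
S1 starts before S3 ends → S3 and S1 overlap.
S4 starts before S3 ends → S3 and S4 overlap.
S2 starts after S3 ends; S3 is clear from here.
S4 starts before S1 ends → S1 and S4 overlap.
S2 starts before S1 ends → S1 and S2 overlap.
S5 starts after S1 ends.
S2 starts after S4 ends; S4 is clear from here.
S5 starts after S2 ends.
Overlapping pairs: S1 & S2, S1 & S3, S1 & S4, S3 & S4 — 4 in total.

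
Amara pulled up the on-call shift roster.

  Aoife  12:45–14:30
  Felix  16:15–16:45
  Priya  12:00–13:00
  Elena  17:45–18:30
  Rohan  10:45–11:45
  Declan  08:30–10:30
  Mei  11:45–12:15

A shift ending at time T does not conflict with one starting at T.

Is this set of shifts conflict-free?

Check each pair: they overlap iff neither finishes before the other starts.
Sorted by start: Declan, Rohan, Mei, Priya, Aoife, Felix, Elena.
Rohan starts after Declan ends, so Declan has no further overlaps.
Mei starts exactly when Rohan ends (back-to-back, no overlap), so Rohan has no further overlaps.
Priya starts before Mei ends → Mei and Priya overlap.
That's a conflict, so the schedule is not conflict-free.

No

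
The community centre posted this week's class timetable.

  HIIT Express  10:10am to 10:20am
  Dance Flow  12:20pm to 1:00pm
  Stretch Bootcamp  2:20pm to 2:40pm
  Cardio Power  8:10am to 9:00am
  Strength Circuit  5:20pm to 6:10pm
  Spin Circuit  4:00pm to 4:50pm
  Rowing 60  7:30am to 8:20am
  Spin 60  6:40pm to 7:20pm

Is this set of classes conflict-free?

No

Sorted by start: Rowing 60, Cardio Power, HIIT Express, Dance Flow, Stretch Bootcamp, Spin Circuit, Strength Circuit, Spin 60.
Cardio Power starts before Rowing 60 ends → Rowing 60 and Cardio Power overlap.
That's a conflict, so the schedule is not conflict-free.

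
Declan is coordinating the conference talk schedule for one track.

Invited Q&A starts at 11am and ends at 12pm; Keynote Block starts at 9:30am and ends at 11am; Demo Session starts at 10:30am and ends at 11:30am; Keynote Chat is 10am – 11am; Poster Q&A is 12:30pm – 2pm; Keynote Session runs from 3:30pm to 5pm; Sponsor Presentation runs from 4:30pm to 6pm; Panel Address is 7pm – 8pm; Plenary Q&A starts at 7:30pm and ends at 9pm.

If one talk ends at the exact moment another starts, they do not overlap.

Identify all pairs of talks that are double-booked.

Check each pair: they overlap iff neither finishes before the other starts.
Sorted by start: Keynote Block, Keynote Chat, Demo Session, Invited Q&A, Poster Q&A, Keynote Session, Sponsor Presentation, Panel Address, Plenary Q&A.
Keynote Chat starts before Keynote Block ends → Keynote Block and Keynote Chat overlap.
Demo Session starts before Keynote Block ends → Keynote Block and Demo Session overlap.
Invited Q&A starts exactly when Keynote Block ends (back-to-back, no overlap), so Keynote Block has no further overlaps.
Demo Session starts before Keynote Chat ends → Keynote Chat and Demo Session overlap.
Invited Q&A starts exactly when Keynote Chat ends (back-to-back, no overlap), so Keynote Chat has no further overlaps.
Invited Q&A starts before Demo Session ends → Demo Session and Invited Q&A overlap.
Poster Q&A starts after Demo Session ends, so Demo Session has no further overlaps.
Poster Q&A starts after Invited Q&A ends, so Invited Q&A has no further overlaps.
Keynote Session starts after Poster Q&A ends, so Poster Q&A has no further overlaps.
Sponsor Presentation starts before Keynote Session ends → Keynote Session and Sponsor Presentation overlap.
Panel Address starts after Keynote Session ends, so Keynote Session has no further overlaps.
Panel Address starts after Sponsor Presentation ends, so Sponsor Presentation has no further overlaps.
Plenary Q&A starts before Panel Address ends → Panel Address and Plenary Q&A overlap.

Demo Session & Invited Q&A, Demo Session & Keynote Block, Demo Session & Keynote Chat, Keynote Block & Keynote Chat, Keynote Session & Sponsor Presentation, Panel Address & Plenary Q&A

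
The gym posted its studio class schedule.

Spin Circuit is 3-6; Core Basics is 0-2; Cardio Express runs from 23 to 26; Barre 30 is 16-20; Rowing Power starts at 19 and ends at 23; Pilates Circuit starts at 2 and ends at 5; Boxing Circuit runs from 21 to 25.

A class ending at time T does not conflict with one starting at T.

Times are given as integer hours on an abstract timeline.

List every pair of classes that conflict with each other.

Two intervals overlap when each starts before the other ends.
Sorted by start: Core Basics, Pilates Circuit, Spin Circuit, Barre 30, Rowing Power, Boxing Circuit, Cardio Express.
Pilates Circuit starts exactly when Core Basics ends (back-to-back, no overlap), so nothing later overlaps Core Basics either.
Spin Circuit starts before Pilates Circuit ends → Pilates Circuit and Spin Circuit overlap.
Barre 30 starts after Pilates Circuit ends, so nothing later overlaps Pilates Circuit either.
Barre 30 starts after Spin Circuit ends, so nothing later overlaps Spin Circuit either.
Rowing Power starts before Barre 30 ends → Barre 30 and Rowing Power overlap.
Boxing Circuit starts after Barre 30 ends, so nothing later overlaps Barre 30 either.
Boxing Circuit starts before Rowing Power ends → Rowing Power and Boxing Circuit overlap.
Cardio Express starts exactly when Rowing Power ends (back-to-back, no overlap).
Cardio Express starts before Boxing Circuit ends → Boxing Circuit and Cardio Express overlap.

Barre 30 & Rowing Power, Boxing Circuit & Cardio Express, Boxing Circuit & Rowing Power, Pilates Circuit & Spin Circuit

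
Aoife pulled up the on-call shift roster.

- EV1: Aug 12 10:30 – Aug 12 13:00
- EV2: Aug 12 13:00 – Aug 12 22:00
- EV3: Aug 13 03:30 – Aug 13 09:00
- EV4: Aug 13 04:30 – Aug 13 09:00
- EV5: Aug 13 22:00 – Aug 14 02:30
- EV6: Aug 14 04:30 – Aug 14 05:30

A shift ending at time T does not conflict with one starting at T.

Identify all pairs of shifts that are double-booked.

Two intervals overlap when each starts before the other ends.
Sorted by start: EV1, EV2, EV3, EV4, EV5, EV6.
EV2 starts exactly when EV1 ends (back-to-back, no overlap); EV1 is clear from here.
EV3 starts after EV2 ends; EV2 is clear from here.
EV4 starts before EV3 ends → EV3 and EV4 overlap.
EV5 starts after EV3 ends; EV3 is clear from here.
EV5 starts after EV4 ends; EV4 is clear from here.
EV6 starts after EV5 ends.

EV3 & EV4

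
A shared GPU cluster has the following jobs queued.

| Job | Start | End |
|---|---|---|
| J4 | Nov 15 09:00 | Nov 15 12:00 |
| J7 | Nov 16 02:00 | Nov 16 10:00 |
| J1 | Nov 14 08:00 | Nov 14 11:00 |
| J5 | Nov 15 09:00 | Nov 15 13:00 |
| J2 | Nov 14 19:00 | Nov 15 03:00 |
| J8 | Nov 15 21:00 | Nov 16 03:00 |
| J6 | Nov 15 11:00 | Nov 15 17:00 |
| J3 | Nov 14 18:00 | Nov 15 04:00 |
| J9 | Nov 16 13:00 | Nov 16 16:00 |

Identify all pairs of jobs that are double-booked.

Sorted by start: J1, J3, J2, J4, J5, J6, J8, J7, J9.
J3 starts after J1 ends, so nothing later overlaps J1 either.
J2 starts before J3 ends → J3 and J2 overlap.
J4 starts after J3 ends, so nothing later overlaps J3 either.
J4 starts after J2 ends, so nothing later overlaps J2 either.
J5 starts before J4 ends → J4 and J5 overlap.
J6 starts before J4 ends → J4 and J6 overlap.
J8 starts after J4 ends, so nothing later overlaps J4 either.
J6 starts before J5 ends → J5 and J6 overlap.
J8 starts after J5 ends, so nothing later overlaps J5 either.
J8 starts after J6 ends, so nothing later overlaps J6 either.
J7 starts before J8 ends → J8 and J7 overlap.
J9 starts after J8 ends.
J9 starts after J7 ends.

J2 & J3, J4 & J5, J4 & J6, J5 & J6, J7 & J8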